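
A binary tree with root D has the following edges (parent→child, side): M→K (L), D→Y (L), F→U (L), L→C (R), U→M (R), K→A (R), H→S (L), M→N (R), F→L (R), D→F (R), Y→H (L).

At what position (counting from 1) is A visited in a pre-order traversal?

Pre-order visits the node, then its left subtree, then its right subtree.
Visit D.
At D: go left to Y.
  Visit Y.
  At Y: go left to H.
    Visit H.
    At H: go left to S.
      S is a leaf — visit S.
    At H: no right child.
  At Y: no right child.
At D: go right to F.
  Visit F.
  At F: go left to U.
    Visit U.
    At U: no left child.
    At U: go right to M.
      Visit M.
      At M: go left to K.
        Visit K.
        At K: no left child.
        At K: go right to A.
          A is a leaf — visit A.
      At M: go right to N.
        N is a leaf — visit N.
  At F: go right to L.
    Visit L.
    At L: no left child.
    At L: go right to C.
      C is a leaf — visit C.
Full pre-order sequence: D, Y, H, S, F, U, M, K, A, N, L, C.

9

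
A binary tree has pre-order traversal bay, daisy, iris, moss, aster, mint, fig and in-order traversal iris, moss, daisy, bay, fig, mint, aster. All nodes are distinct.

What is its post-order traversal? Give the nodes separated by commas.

moss, iris, daisy, fig, mint, aster, bay

The first element of pre-order is the root; it splits in-order into left and right subtrees.
Root bay: left subtree has 3 nodes {iris, moss, daisy}, right has 3 {fig, mint, aster}.
  Root daisy: left subtree has 2 nodes {iris, moss}, right has 0 { }.
    Root iris: left subtree has 0 nodes { }, right has 1 {moss}.
  Root aster: left subtree has 2 nodes {fig, mint}, right has 0 { }.
    Root mint: left subtree has 1 node {fig}, right has 0 { }.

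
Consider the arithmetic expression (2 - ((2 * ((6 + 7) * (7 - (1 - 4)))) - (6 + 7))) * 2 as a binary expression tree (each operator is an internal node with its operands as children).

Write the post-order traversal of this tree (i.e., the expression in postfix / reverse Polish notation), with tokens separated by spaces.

Post-order on an expression tree gives postfix notation: for each operator, emit left operand, right operand, then the operator.

2 2 6 7 + 7 1 4 - - * * 6 7 + - - 2 *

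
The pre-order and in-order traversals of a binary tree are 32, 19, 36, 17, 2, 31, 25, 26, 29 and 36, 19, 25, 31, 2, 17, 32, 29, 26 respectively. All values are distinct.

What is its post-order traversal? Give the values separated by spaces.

The first element of pre-order is the root; it splits in-order into left and right subtrees.
Root 32: left subtree has 6 nodes {36, 19, 25, 31, 2, 17}, right has 2 {29, 26}.
  Root 19: left subtree has 1 node {36}, right has 4 {25, 31, 2, 17}.
    Root 17: left subtree has 3 nodes {25, 31, 2}, right has 0 { }.
      Root 2: left subtree has 2 nodes {25, 31}, right has 0 { }.
        Root 31: left subtree has 1 node {25}, right has 0 { }.
  Root 26: left subtree has 1 node {29}, right has 0 { }.

36 25 31 2 17 19 29 26 32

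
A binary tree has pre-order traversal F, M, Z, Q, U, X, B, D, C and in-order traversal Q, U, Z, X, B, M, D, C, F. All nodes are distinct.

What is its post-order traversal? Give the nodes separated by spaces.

The first element of pre-order is the root; it splits in-order into left and right subtrees.
Root F: left subtree has 8 nodes {Q, U, Z, X, B, M, D, C}, right has 0 { }.
  Root M: left subtree has 5 nodes {Q, U, Z, X, B}, right has 2 {D, C}.
    Root Z: left subtree has 2 nodes {Q, U}, right has 2 {X, B}.
      Root Q: left subtree has 0 nodes { }, right has 1 {U}.
      Root X: left subtree has 0 nodes { }, right has 1 {B}.
    Root D: left subtree has 0 nodes { }, right has 1 {C}.

U Q B X Z C D M F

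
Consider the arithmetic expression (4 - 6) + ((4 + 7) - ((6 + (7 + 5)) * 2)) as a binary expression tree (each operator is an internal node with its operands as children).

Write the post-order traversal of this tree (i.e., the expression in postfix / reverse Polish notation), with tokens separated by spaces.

Post-order on an expression tree gives postfix notation: for each operator, emit left operand, right operand, then the operator.

4 6 - 4 7 + 6 7 5 + + 2 * - +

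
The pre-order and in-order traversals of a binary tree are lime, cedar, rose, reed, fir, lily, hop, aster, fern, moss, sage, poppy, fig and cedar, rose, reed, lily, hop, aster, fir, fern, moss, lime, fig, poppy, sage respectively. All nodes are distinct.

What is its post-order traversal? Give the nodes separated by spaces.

The first element of pre-order is the root; it splits in-order into left and right subtrees.
Root lime: left subtree has 9 nodes {cedar, rose, reed, lily, hop, aster, fir, fern, moss}, right has 3 {fig, poppy, sage}.
  Root cedar: left subtree has 0 nodes { }, right has 8 {rose, reed, lily, hop, aster, fir, fern, moss}.
    Root rose: left subtree has 0 nodes { }, right has 7 {reed, lily, hop, aster, fir, fern, moss}.
      Root reed: left subtree has 0 nodes { }, right has 6 {lily, hop, aster, fir, fern, moss}.
        Root fir: left subtree has 3 nodes {lily, hop, aster}, right has 2 {fern, moss}.
          Root lily: left subtree has 0 nodes { }, right has 2 {hop, aster}.
            Root hop: left subtree has 0 nodes { }, right has 1 {aster}.
          Root fern: left subtree has 0 nodes { }, right has 1 {moss}.
  Root sage: left subtree has 2 nodes {fig, poppy}, right has 0 { }.
    Root poppy: left subtree has 1 node {fig}, right has 0 { }.

aster hop lily moss fern fir reed rose cedar fig poppy sage lime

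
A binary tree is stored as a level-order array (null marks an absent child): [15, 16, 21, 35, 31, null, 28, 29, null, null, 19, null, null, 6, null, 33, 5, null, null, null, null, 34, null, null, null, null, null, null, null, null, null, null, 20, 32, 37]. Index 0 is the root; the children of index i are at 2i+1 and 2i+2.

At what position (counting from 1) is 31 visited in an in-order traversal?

In-order visits the left subtree, then the node, then the right subtree.
At 15: go left to 16.
  At 16: go left to 35.
    At 35: go left to 29.
      At 29: go left to 33.
        At 33: no left child.
        Visit 33.
        At 33: go right to 20.
          20 is a leaf — visit 20.
      Visit 29.
      At 29: go right to 5.
        At 5: go left to 32.
          32 is a leaf — visit 32.
        Visit 5.
        At 5: go right to 37.
          37 is a leaf — visit 37.
    Visit 35.
    At 35: no right child.
  Visit 16.
  At 16: go right to 31.
    At 31: no left child.
    Visit 31.
    At 31: go right to 19.
      At 19: go left to 34.
        34 is a leaf — visit 34.
      Visit 19.
      At 19: no right child.
Visit 15.
At 15: go right to 21.
  At 21: no left child.
  Visit 21.
  At 21: go right to 28.
    At 28: go left to 6.
      6 is a leaf — visit 6.
    Visit 28.
    At 28: no right child.
Full in-order sequence: 33, 20, 29, 32, 5, 37, 35, 16, 31, 34, 19, 15, 21, 6, 28.

9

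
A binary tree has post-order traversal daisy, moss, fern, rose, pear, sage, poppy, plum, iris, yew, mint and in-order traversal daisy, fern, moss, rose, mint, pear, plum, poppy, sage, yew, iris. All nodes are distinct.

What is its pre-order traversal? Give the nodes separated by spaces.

The last element of post-order is the root; it splits in-order into left and right subtrees.
Root mint: left subtree has 4 nodes {daisy, fern, moss, rose}, right has 6 {pear, plum, poppy, sage, yew, iris}.
  Root rose: left subtree has 3 nodes {daisy, fern, moss}, right has 0 { }.
    Root fern: left subtree has 1 node {daisy}, right has 1 {moss}.
  Root yew: left subtree has 4 nodes {pear, plum, poppy, sage}, right has 1 {iris}.
    Root plum: left subtree has 1 node {pear}, right has 2 {poppy, sage}.
      Root poppy: left subtree has 0 nodes { }, right has 1 {sage}.

mint rose fern daisy moss yew plum pear poppy sage iris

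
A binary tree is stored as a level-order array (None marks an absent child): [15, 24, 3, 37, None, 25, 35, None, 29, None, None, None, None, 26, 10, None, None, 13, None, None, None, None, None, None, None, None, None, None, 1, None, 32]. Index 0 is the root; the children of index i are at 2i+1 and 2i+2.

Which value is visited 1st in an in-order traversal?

In-order visits the left subtree, then the node, then the right subtree.
At 15: go left to 24.
  At 24: go left to 37.
    At 37: no left child.
    Visit 37.
    At 37: go right to 29.
      At 29: go left to 13.
        13 is a leaf — visit 13.
      Visit 29.
      At 29: no right child.
  Visit 24.
  At 24: no right child.
Visit 15.
At 15: go right to 3.
  At 3: go left to 25.
    25 is a leaf — visit 25.
  Visit 3.
  At 3: go right to 35.
    At 35: go left to 26.
      At 26: no left child.
      Visit 26.
      At 26: go right to 1.
        1 is a leaf — visit 1.
    Visit 35.
    At 35: go right to 10.
      At 10: no left child.
      Visit 10.
      At 10: go right to 32.
        32 is a leaf — visit 32.
Full in-order sequence: 37, 13, 29, 24, 15, 25, 3, 26, 1, 35, 10, 32.

37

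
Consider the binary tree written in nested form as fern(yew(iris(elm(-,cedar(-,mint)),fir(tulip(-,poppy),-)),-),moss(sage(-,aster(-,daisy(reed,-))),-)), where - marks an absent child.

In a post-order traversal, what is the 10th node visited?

Post-order visits the left subtree, then the right subtree, then the node.
At fern: go left to yew.
  At yew: go left to iris.
    At iris: go left to elm.
      At elm: no left child.
      At elm: go right to cedar.
        At cedar: no left child.
        At cedar: go right to mint.
          mint is a leaf — visit mint.
        Visit cedar.
      Visit elm.
    At iris: go right to fir.
      At fir: go left to tulip.
        At tulip: no left child.
        At tulip: go right to poppy.
          poppy is a leaf — visit poppy.
        Visit tulip.
      At fir: no right child.
      Visit fir.
    Visit iris.
  At yew: no right child.
  Visit yew.
At fern: go right to moss.
  At moss: go left to sage.
    At sage: no left child.
    At sage: go right to aster.
      At aster: no left child.
      At aster: go right to daisy.
        At daisy: go left to reed.
          reed is a leaf — visit reed.
        At daisy: no right child.
        Visit daisy.
      Visit aster.
    Visit sage.
  At moss: no right child.
  Visit moss.
Visit fern.
Full post-order sequence: mint, cedar, elm, poppy, tulip, fir, iris, yew, reed, daisy, aster, sage, moss, fern.

daisy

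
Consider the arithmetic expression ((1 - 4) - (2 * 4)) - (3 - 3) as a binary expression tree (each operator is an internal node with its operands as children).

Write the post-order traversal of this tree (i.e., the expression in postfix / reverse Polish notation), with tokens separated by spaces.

1 4 - 2 4 * - 3 3 - -

Post-order on an expression tree gives postfix notation: for each operator, emit left operand, right operand, then the operator.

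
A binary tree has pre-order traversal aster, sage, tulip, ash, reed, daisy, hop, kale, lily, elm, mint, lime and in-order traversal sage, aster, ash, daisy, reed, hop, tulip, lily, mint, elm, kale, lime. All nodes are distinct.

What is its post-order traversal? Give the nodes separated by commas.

sage, daisy, hop, reed, ash, mint, elm, lily, lime, kale, tulip, aster

The first element of pre-order is the root; it splits in-order into left and right subtrees.
Root aster: left subtree has 1 node {sage}, right has 10 {ash, daisy, reed, hop, tulip, lily, mint, elm, kale, lime}.
  Root tulip: left subtree has 4 nodes {ash, daisy, reed, hop}, right has 5 {lily, mint, elm, kale, lime}.
    Root ash: left subtree has 0 nodes { }, right has 3 {daisy, reed, hop}.
      Root reed: left subtree has 1 node {daisy}, right has 1 {hop}.
    Root kale: left subtree has 3 nodes {lily, mint, elm}, right has 1 {lime}.
      Root lily: left subtree has 0 nodes { }, right has 2 {mint, elm}.
        Root elm: left subtree has 1 node {mint}, right has 0 { }.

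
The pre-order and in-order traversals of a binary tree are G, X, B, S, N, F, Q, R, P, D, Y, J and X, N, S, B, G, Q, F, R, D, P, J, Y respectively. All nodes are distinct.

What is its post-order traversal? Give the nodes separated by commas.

The first element of pre-order is the root; it splits in-order into left and right subtrees.
Root G: left subtree has 4 nodes {X, N, S, B}, right has 7 {Q, F, R, D, P, J, Y}.
  Root X: left subtree has 0 nodes { }, right has 3 {N, S, B}.
    Root B: left subtree has 2 nodes {N, S}, right has 0 { }.
      Root S: left subtree has 1 node {N}, right has 0 { }.
  Root F: left subtree has 1 node {Q}, right has 5 {R, D, P, J, Y}.
    Root R: left subtree has 0 nodes { }, right has 4 {D, P, J, Y}.
      Root P: left subtree has 1 node {D}, right has 2 {J, Y}.
        Root Y: left subtree has 1 node {J}, right has 0 { }.

N, S, B, X, Q, D, J, Y, P, R, F, G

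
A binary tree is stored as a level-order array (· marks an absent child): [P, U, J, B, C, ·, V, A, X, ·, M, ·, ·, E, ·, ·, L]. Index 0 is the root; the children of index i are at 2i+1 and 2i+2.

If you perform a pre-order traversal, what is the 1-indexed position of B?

Pre-order visits the node, then its left subtree, then its right subtree.
Visit P.
At P: go left to U.
  Visit U.
  At U: go left to B.
    Visit B.
    At B: go left to A.
      Visit A.
      At A: no left child.
      At A: go right to L.
        L is a leaf — visit L.
    At B: go right to X.
      X is a leaf — visit X.
  At U: go right to C.
    Visit C.
    At C: no left child.
    At C: go right to M.
      M is a leaf — visit M.
At P: go right to J.
  Visit J.
  At J: no left child.
  At J: go right to V.
    Visit V.
    At V: go left to E.
      E is a leaf — visit E.
    At V: no right child.
Full pre-order sequence: P, U, B, A, L, X, C, M, J, V, E.

3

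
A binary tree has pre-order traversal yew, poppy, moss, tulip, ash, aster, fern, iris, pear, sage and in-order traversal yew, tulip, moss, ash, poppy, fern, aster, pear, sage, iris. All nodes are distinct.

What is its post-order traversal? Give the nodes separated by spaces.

tulip ash moss fern sage pear iris aster poppy yew

The first element of pre-order is the root; it splits in-order into left and right subtrees.
Root yew: left subtree has 0 nodes { }, right has 9 {tulip, moss, ash, poppy, fern, aster, pear, sage, iris}.
  Root poppy: left subtree has 3 nodes {tulip, moss, ash}, right has 5 {fern, aster, pear, sage, iris}.
    Root moss: left subtree has 1 node {tulip}, right has 1 {ash}.
    Root aster: left subtree has 1 node {fern}, right has 3 {pear, sage, iris}.
      Root iris: left subtree has 2 nodes {pear, sage}, right has 0 { }.
        Root pear: left subtree has 0 nodes { }, right has 1 {sage}.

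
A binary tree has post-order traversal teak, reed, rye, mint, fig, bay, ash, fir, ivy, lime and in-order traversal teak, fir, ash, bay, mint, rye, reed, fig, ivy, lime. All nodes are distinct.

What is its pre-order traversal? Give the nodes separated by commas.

lime, ivy, fir, teak, ash, bay, fig, mint, rye, reed

The last element of post-order is the root; it splits in-order into left and right subtrees.
Root lime: left subtree has 9 nodes {teak, fir, ash, bay, mint, rye, reed, fig, ivy}, right has 0 { }.
  Root ivy: left subtree has 8 nodes {teak, fir, ash, bay, mint, rye, reed, fig}, right has 0 { }.
    Root fir: left subtree has 1 node {teak}, right has 6 {ash, bay, mint, rye, reed, fig}.
      Root ash: left subtree has 0 nodes { }, right has 5 {bay, mint, rye, reed, fig}.
        Root bay: left subtree has 0 nodes { }, right has 4 {mint, rye, reed, fig}.
          Root fig: left subtree has 3 nodes {mint, rye, reed}, right has 0 { }.
            Root mint: left subtree has 0 nodes { }, right has 2 {rye, reed}.
              Root rye: left subtree has 0 nodes { }, right has 1 {reed}.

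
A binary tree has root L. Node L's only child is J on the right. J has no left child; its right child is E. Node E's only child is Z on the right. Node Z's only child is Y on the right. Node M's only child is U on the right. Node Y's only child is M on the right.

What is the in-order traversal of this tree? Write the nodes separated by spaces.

L J E Z Y M U

In-order visits the left subtree, then the node, then the right subtree.
At L: no left child.
Visit L.
At L: go right to J.
  At J: no left child.
  Visit J.
  At J: go right to E.
    At E: no left child.
    Visit E.
    At E: go right to Z.
      At Z: no left child.
      Visit Z.
      At Z: go right to Y.
        At Y: no left child.
        Visit Y.
        At Y: go right to M.
          At M: no left child.
          Visit M.
          At M: go right to U.
            U is a leaf — visit U.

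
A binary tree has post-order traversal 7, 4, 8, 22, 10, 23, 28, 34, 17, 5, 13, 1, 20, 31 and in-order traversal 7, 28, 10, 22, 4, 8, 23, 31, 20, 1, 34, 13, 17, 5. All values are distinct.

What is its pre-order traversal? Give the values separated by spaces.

The last element of post-order is the root; it splits in-order into left and right subtrees.
Root 31: left subtree has 7 nodes {7, 28, 10, 22, 4, 8, 23}, right has 6 {20, 1, 34, 13, 17, 5}.
  Root 28: left subtree has 1 node {7}, right has 5 {10, 22, 4, 8, 23}.
    Root 23: left subtree has 4 nodes {10, 22, 4, 8}, right has 0 { }.
      Root 10: left subtree has 0 nodes { }, right has 3 {22, 4, 8}.
        Root 22: left subtree has 0 nodes { }, right has 2 {4, 8}.
          Root 8: left subtree has 1 node {4}, right has 0 { }.
  Root 20: left subtree has 0 nodes { }, right has 5 {1, 34, 13, 17, 5}.
    Root 1: left subtree has 0 nodes { }, right has 4 {34, 13, 17, 5}.
      Root 13: left subtree has 1 node {34}, right has 2 {17, 5}.
        Root 5: left subtree has 1 node {17}, right has 0 { }.

31 28 7 23 10 22 8 4 20 1 13 34 5 17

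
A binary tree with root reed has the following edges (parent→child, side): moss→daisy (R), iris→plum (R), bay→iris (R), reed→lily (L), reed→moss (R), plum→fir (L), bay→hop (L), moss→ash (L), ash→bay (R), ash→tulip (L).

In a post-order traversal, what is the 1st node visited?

lily

Post-order visits the left subtree, then the right subtree, then the node.
At reed: go left to lily.
  lily is a leaf — visit lily.
At reed: go right to moss.
  At moss: go left to ash.
    At ash: go left to tulip.
      tulip is a leaf — visit tulip.
    At ash: go right to bay.
      At bay: go left to hop.
        hop is a leaf — visit hop.
      At bay: go right to iris.
        At iris: no left child.
        At iris: go right to plum.
          At plum: go left to fir.
            fir is a leaf — visit fir.
          At plum: no right child.
          Visit plum.
        Visit iris.
      Visit bay.
    Visit ash.
  At moss: go right to daisy.
    daisy is a leaf — visit daisy.
  Visit moss.
Visit reed.
Full post-order sequence: lily, tulip, hop, fir, plum, iris, bay, ash, daisy, moss, reed.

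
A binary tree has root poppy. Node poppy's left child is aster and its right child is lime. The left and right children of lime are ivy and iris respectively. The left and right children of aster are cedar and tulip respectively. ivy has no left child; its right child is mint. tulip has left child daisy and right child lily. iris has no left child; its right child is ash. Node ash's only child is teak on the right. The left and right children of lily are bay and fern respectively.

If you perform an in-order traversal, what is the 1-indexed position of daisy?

In-order visits the left subtree, then the node, then the right subtree.
At poppy: go left to aster.
  At aster: go left to cedar.
    cedar is a leaf — visit cedar.
  Visit aster.
  At aster: go right to tulip.
    At tulip: go left to daisy.
      daisy is a leaf — visit daisy.
    Visit tulip.
    At tulip: go right to lily.
      At lily: go left to bay.
        bay is a leaf — visit bay.
      Visit lily.
      At lily: go right to fern.
        fern is a leaf — visit fern.
Visit poppy.
At poppy: go right to lime.
  At lime: go left to ivy.
    At ivy: no left child.
    Visit ivy.
    At ivy: go right to mint.
      mint is a leaf — visit mint.
  Visit lime.
  At lime: go right to iris.
    At iris: no left child.
    Visit iris.
    At iris: go right to ash.
      At ash: no left child.
      Visit ash.
      At ash: go right to teak.
        teak is a leaf — visit teak.
Full in-order sequence: cedar, aster, daisy, tulip, bay, lily, fern, poppy, ivy, mint, lime, iris, ash, teak.

3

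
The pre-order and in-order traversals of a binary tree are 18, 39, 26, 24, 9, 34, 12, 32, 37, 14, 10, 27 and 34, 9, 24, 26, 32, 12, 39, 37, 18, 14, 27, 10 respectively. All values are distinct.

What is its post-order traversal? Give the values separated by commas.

34, 9, 24, 32, 12, 26, 37, 39, 27, 10, 14, 18

The first element of pre-order is the root; it splits in-order into left and right subtrees.
Root 18: left subtree has 8 nodes {34, 9, 24, 26, 32, 12, 39, 37}, right has 3 {14, 27, 10}.
  Root 39: left subtree has 6 nodes {34, 9, 24, 26, 32, 12}, right has 1 {37}.
    Root 26: left subtree has 3 nodes {34, 9, 24}, right has 2 {32, 12}.
      Root 24: left subtree has 2 nodes {34, 9}, right has 0 { }.
        Root 9: left subtree has 1 node {34}, right has 0 { }.
      Root 12: left subtree has 1 node {32}, right has 0 { }.
  Root 14: left subtree has 0 nodes { }, right has 2 {27, 10}.
    Root 10: left subtree has 1 node {27}, right has 0 { }.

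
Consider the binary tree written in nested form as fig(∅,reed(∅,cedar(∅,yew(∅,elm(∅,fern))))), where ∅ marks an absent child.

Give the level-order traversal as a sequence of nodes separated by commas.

fig, reed, cedar, yew, elm, fern

Level-order visits nodes level by level from the root, left to right within each level.
Level 0: fig
Level 1: reed
Level 2: cedar
Level 3: yew
Level 4: elm
Level 5: fern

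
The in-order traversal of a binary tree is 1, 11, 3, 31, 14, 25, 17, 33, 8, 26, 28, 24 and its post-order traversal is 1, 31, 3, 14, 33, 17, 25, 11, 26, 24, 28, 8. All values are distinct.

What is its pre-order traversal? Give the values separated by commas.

The last element of post-order is the root; it splits in-order into left and right subtrees.
Root 8: left subtree has 8 nodes {1, 11, 3, 31, 14, 25, 17, 33}, right has 3 {26, 28, 24}.
  Root 11: left subtree has 1 node {1}, right has 6 {3, 31, 14, 25, 17, 33}.
    Root 25: left subtree has 3 nodes {3, 31, 14}, right has 2 {17, 33}.
      Root 14: left subtree has 2 nodes {3, 31}, right has 0 { }.
        Root 3: left subtree has 0 nodes { }, right has 1 {31}.
      Root 17: left subtree has 0 nodes { }, right has 1 {33}.
  Root 28: left subtree has 1 node {26}, right has 1 {24}.

8, 11, 1, 25, 14, 3, 31, 17, 33, 28, 26, 24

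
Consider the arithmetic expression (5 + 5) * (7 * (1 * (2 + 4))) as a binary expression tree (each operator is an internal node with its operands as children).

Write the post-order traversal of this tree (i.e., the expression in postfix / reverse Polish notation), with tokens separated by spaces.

Post-order on an expression tree gives postfix notation: for each operator, emit left operand, right operand, then the operator.

5 5 + 7 1 2 4 + * * *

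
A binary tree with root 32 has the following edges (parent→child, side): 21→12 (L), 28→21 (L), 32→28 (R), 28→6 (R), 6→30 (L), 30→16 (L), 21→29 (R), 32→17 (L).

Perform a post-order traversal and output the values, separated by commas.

Post-order visits the left subtree, then the right subtree, then the node.
At 32: go left to 17.
  17 is a leaf — visit 17.
At 32: go right to 28.
  At 28: go left to 21.
    At 21: go left to 12.
      12 is a leaf — visit 12.
    At 21: go right to 29.
      29 is a leaf — visit 29.
    Visit 21.
  At 28: go right to 6.
    At 6: go left to 30.
      At 30: go left to 16.
        16 is a leaf — visit 16.
      At 30: no right child.
      Visit 30.
    At 6: no right child.
    Visit 6.
  Visit 28.
Visit 32.

17, 12, 29, 21, 16, 30, 6, 28, 32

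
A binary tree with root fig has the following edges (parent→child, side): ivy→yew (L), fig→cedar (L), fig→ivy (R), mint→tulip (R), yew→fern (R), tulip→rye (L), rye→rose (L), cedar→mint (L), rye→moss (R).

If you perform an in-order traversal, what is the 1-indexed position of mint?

In-order visits the left subtree, then the node, then the right subtree.
At fig: go left to cedar.
  At cedar: go left to mint.
    At mint: no left child.
    Visit mint.
    At mint: go right to tulip.
      At tulip: go left to rye.
        At rye: go left to rose.
          rose is a leaf — visit rose.
        Visit rye.
        At rye: go right to moss.
          moss is a leaf — visit moss.
      Visit tulip.
      At tulip: no right child.
  Visit cedar.
  At cedar: no right child.
Visit fig.
At fig: go right to ivy.
  At ivy: go left to yew.
    At yew: no left child.
    Visit yew.
    At yew: go right to fern.
      fern is a leaf — visit fern.
  Visit ivy.
  At ivy: no right child.
Full in-order sequence: mint, rose, rye, moss, tulip, cedar, fig, yew, fern, ivy.

1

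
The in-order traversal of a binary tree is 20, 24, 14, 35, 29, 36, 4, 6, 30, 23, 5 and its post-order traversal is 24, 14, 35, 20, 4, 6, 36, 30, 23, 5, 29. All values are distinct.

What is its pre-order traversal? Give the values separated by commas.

The last element of post-order is the root; it splits in-order into left and right subtrees.
Root 29: left subtree has 4 nodes {20, 24, 14, 35}, right has 6 {36, 4, 6, 30, 23, 5}.
  Root 20: left subtree has 0 nodes { }, right has 3 {24, 14, 35}.
    Root 35: left subtree has 2 nodes {24, 14}, right has 0 { }.
      Root 14: left subtree has 1 node {24}, right has 0 { }.
  Root 5: left subtree has 5 nodes {36, 4, 6, 30, 23}, right has 0 { }.
    Root 23: left subtree has 4 nodes {36, 4, 6, 30}, right has 0 { }.
      Root 30: left subtree has 3 nodes {36, 4, 6}, right has 0 { }.
        Root 36: left subtree has 0 nodes { }, right has 2 {4, 6}.
          Root 6: left subtree has 1 node {4}, right has 0 { }.

29, 20, 35, 14, 24, 5, 23, 30, 36, 6, 4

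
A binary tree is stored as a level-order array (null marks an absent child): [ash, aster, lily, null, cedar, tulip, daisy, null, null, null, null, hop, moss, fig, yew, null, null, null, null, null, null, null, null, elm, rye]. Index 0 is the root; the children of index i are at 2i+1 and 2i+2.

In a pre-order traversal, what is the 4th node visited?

Pre-order visits the node, then its left subtree, then its right subtree.
Visit ash.
At ash: go left to aster.
  Visit aster.
  At aster: no left child.
  At aster: go right to cedar.
    cedar is a leaf — visit cedar.
At ash: go right to lily.
  Visit lily.
  At lily: go left to tulip.
    Visit tulip.
    At tulip: go left to hop.
      Visit hop.
      At hop: go left to elm.
        elm is a leaf — visit elm.
      At hop: go right to rye.
        rye is a leaf — visit rye.
    At tulip: go right to moss.
      moss is a leaf — visit moss.
  At lily: go right to daisy.
    Visit daisy.
    At daisy: go left to fig.
      fig is a leaf — visit fig.
    At daisy: go right to yew.
      yew is a leaf — visit yew.
Full pre-order sequence: ash, aster, cedar, lily, tulip, hop, elm, rye, moss, daisy, fig, yew.

lily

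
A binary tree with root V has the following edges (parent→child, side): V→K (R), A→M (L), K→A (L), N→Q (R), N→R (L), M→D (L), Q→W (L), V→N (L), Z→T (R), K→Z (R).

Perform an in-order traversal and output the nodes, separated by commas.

R, N, W, Q, V, D, M, A, K, Z, T

In-order visits the left subtree, then the node, then the right subtree.
At V: go left to N.
  At N: go left to R.
    R is a leaf — visit R.
  Visit N.
  At N: go right to Q.
    At Q: go left to W.
      W is a leaf — visit W.
    Visit Q.
    At Q: no right child.
Visit V.
At V: go right to K.
  At K: go left to A.
    At A: go left to M.
      At M: go left to D.
        D is a leaf — visit D.
      Visit M.
      At M: no right child.
    Visit A.
    At A: no right child.
  Visit K.
  At K: go right to Z.
    At Z: no left child.
    Visit Z.
    At Z: go right to T.
      T is a leaf — visit T.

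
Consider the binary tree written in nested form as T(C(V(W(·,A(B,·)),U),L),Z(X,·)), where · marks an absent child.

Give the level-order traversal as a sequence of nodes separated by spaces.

Level-order visits nodes level by level from the root, left to right within each level.
Level 0: T
Level 1: C, Z
Level 2: V, L, X
Level 3: W, U
Level 4: A
Level 5: B

T C Z V L X W U A B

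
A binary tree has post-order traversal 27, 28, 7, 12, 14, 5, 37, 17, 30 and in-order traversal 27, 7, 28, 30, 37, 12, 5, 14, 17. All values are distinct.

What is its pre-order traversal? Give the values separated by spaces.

The last element of post-order is the root; it splits in-order into left and right subtrees.
Root 30: left subtree has 3 nodes {27, 7, 28}, right has 5 {37, 12, 5, 14, 17}.
  Root 7: left subtree has 1 node {27}, right has 1 {28}.
  Root 17: left subtree has 4 nodes {37, 12, 5, 14}, right has 0 { }.
    Root 37: left subtree has 0 nodes { }, right has 3 {12, 5, 14}.
      Root 5: left subtree has 1 node {12}, right has 1 {14}.

30 7 27 28 17 37 5 12 14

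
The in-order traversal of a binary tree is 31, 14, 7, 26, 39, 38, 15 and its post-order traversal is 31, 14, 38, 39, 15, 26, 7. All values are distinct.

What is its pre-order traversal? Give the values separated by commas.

The last element of post-order is the root; it splits in-order into left and right subtrees.
Root 7: left subtree has 2 nodes {31, 14}, right has 4 {26, 39, 38, 15}.
  Root 14: left subtree has 1 node {31}, right has 0 { }.
  Root 26: left subtree has 0 nodes { }, right has 3 {39, 38, 15}.
    Root 15: left subtree has 2 nodes {39, 38}, right has 0 { }.
      Root 39: left subtree has 0 nodes { }, right has 1 {38}.

7, 14, 31, 26, 15, 39, 38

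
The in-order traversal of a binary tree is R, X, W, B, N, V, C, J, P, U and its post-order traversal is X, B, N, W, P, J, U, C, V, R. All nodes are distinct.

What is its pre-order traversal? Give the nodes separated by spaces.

R V W X N B C U J P

The last element of post-order is the root; it splits in-order into left and right subtrees.
Root R: left subtree has 0 nodes { }, right has 9 {X, W, B, N, V, C, J, P, U}.
  Root V: left subtree has 4 nodes {X, W, B, N}, right has 4 {C, J, P, U}.
    Root W: left subtree has 1 node {X}, right has 2 {B, N}.
      Root N: left subtree has 1 node {B}, right has 0 { }.
    Root C: left subtree has 0 nodes { }, right has 3 {J, P, U}.
      Root U: left subtree has 2 nodes {J, P}, right has 0 { }.
        Root J: left subtree has 0 nodes { }, right has 1 {P}.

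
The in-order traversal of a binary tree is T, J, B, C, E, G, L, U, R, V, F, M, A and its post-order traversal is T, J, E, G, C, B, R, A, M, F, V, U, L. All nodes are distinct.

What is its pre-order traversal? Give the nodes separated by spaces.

L B J T C G E U V R F M A

The last element of post-order is the root; it splits in-order into left and right subtrees.
Root L: left subtree has 6 nodes {T, J, B, C, E, G}, right has 6 {U, R, V, F, M, A}.
  Root B: left subtree has 2 nodes {T, J}, right has 3 {C, E, G}.
    Root J: left subtree has 1 node {T}, right has 0 { }.
    Root C: left subtree has 0 nodes { }, right has 2 {E, G}.
      Root G: left subtree has 1 node {E}, right has 0 { }.
  Root U: left subtree has 0 nodes { }, right has 5 {R, V, F, M, A}.
    Root V: left subtree has 1 node {R}, right has 3 {F, M, A}.
      Root F: left subtree has 0 nodes { }, right has 2 {M, A}.
        Root M: left subtree has 0 nodes { }, right has 1 {A}.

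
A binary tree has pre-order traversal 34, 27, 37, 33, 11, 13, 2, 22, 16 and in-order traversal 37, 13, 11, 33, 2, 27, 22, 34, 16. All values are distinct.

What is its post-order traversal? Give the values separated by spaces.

13 11 2 33 37 22 27 16 34

The first element of pre-order is the root; it splits in-order into left and right subtrees.
Root 34: left subtree has 7 nodes {37, 13, 11, 33, 2, 27, 22}, right has 1 {16}.
  Root 27: left subtree has 5 nodes {37, 13, 11, 33, 2}, right has 1 {22}.
    Root 37: left subtree has 0 nodes { }, right has 4 {13, 11, 33, 2}.
      Root 33: left subtree has 2 nodes {13, 11}, right has 1 {2}.
        Root 11: left subtree has 1 node {13}, right has 0 { }.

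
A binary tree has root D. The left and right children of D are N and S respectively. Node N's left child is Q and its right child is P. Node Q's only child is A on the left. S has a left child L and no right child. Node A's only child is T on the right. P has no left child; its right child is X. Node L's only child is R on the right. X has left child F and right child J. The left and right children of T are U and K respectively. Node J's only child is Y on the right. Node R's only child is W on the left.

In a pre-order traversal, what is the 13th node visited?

Pre-order visits the node, then its left subtree, then its right subtree.
Visit D.
At D: go left to N.
  Visit N.
  At N: go left to Q.
    Visit Q.
    At Q: go left to A.
      Visit A.
      At A: no left child.
      At A: go right to T.
        Visit T.
        At T: go left to U.
          U is a leaf — visit U.
        At T: go right to K.
          K is a leaf — visit K.
    At Q: no right child.
  At N: go right to P.
    Visit P.
    At P: no left child.
    At P: go right to X.
      Visit X.
      At X: go left to F.
        F is a leaf — visit F.
      At X: go right to J.
        Visit J.
        At J: no left child.
        At J: go right to Y.
          Y is a leaf — visit Y.
At D: go right to S.
  Visit S.
  At S: go left to L.
    Visit L.
    At L: no left child.
    At L: go right to R.
      Visit R.
      At R: go left to W.
        W is a leaf — visit W.
      At R: no right child.
  At S: no right child.
Full pre-order sequence: D, N, Q, A, T, U, K, P, X, F, J, Y, S, L, R, W.

S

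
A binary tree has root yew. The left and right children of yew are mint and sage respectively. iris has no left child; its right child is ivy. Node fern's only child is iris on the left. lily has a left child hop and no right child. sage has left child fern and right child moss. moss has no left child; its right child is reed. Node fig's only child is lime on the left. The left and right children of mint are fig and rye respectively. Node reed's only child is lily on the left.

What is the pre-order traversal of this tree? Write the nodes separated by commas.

Pre-order visits the node, then its left subtree, then its right subtree.
Visit yew.
At yew: go left to mint.
  Visit mint.
  At mint: go left to fig.
    Visit fig.
    At fig: go left to lime.
      lime is a leaf — visit lime.
    At fig: no right child.
  At mint: go right to rye.
    rye is a leaf — visit rye.
At yew: go right to sage.
  Visit sage.
  At sage: go left to fern.
    Visit fern.
    At fern: go left to iris.
      Visit iris.
      At iris: no left child.
      At iris: go right to ivy.
        ivy is a leaf — visit ivy.
    At fern: no right child.
  At sage: go right to moss.
    Visit moss.
    At moss: no left child.
    At moss: go right to reed.
      Visit reed.
      At reed: go left to lily.
        Visit lily.
        At lily: go left to hop.
          hop is a leaf — visit hop.
        At lily: no right child.
      At reed: no right child.

yew, mint, fig, lime, rye, sage, fern, iris, ivy, moss, reed, lily, hop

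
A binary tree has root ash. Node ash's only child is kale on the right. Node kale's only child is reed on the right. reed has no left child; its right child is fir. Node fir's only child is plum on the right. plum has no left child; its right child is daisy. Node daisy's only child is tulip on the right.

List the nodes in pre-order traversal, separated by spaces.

ash kale reed fir plum daisy tulip

Pre-order visits the node, then its left subtree, then its right subtree.
Visit ash.
At ash: no left child.
At ash: go right to kale.
  Visit kale.
  At kale: no left child.
  At kale: go right to reed.
    Visit reed.
    At reed: no left child.
    At reed: go right to fir.
      Visit fir.
      At fir: no left child.
      At fir: go right to plum.
        Visit plum.
        At plum: no left child.
        At plum: go right to daisy.
          Visit daisy.
          At daisy: no left child.
          At daisy: go right to tulip.
            tulip is a leaf — visit tulip.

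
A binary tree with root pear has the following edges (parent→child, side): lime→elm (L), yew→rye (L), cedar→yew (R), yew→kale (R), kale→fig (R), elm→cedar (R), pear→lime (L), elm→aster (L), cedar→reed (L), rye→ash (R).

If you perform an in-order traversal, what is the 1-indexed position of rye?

In-order visits the left subtree, then the node, then the right subtree.
At pear: go left to lime.
  At lime: go left to elm.
    At elm: go left to aster.
      aster is a leaf — visit aster.
    Visit elm.
    At elm: go right to cedar.
      At cedar: go left to reed.
        reed is a leaf — visit reed.
      Visit cedar.
      At cedar: go right to yew.
        At yew: go left to rye.
          At rye: no left child.
          Visit rye.
          At rye: go right to ash.
            ash is a leaf — visit ash.
        Visit yew.
        At yew: go right to kale.
          At kale: no left child.
          Visit kale.
          At kale: go right to fig.
            fig is a leaf — visit fig.
  Visit lime.
  At lime: no right child.
Visit pear.
At pear: no right child.
Full in-order sequence: aster, elm, reed, cedar, rye, ash, yew, kale, fig, lime, pear.

5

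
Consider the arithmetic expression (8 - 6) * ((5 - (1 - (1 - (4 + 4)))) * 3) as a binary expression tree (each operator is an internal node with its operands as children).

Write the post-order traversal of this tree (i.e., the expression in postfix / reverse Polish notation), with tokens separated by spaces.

Post-order on an expression tree gives postfix notation: for each operator, emit left operand, right operand, then the operator.

8 6 - 5 1 1 4 4 + - - - 3 * *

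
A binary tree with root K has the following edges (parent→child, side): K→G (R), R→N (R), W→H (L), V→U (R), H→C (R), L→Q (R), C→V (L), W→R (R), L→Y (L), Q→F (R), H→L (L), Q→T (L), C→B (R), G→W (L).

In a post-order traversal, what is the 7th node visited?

Post-order visits the left subtree, then the right subtree, then the node.
At K: no left child.
At K: go right to G.
  At G: go left to W.
    At W: go left to H.
      At H: go left to L.
        At L: go left to Y.
          Y is a leaf — visit Y.
        At L: go right to Q.
          At Q: go left to T.
            T is a leaf — visit T.
          At Q: go right to F.
            F is a leaf — visit F.
          Visit Q.
        Visit L.
      At H: go right to C.
        At C: go left to V.
          At V: no left child.
          At V: go right to U.
            U is a leaf — visit U.
          Visit V.
        At C: go right to B.
          B is a leaf — visit B.
        Visit C.
      Visit H.
    At W: go right to R.
      At R: no left child.
      At R: go right to N.
        N is a leaf — visit N.
      Visit R.
    Visit W.
  At G: no right child.
  Visit G.
Visit K.
Full post-order sequence: Y, T, F, Q, L, U, V, B, C, H, N, R, W, G, K.

V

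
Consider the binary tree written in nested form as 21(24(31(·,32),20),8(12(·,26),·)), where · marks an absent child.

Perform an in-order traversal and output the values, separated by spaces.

In-order visits the left subtree, then the node, then the right subtree.
At 21: go left to 24.
  At 24: go left to 31.
    At 31: no left child.
    Visit 31.
    At 31: go right to 32.
      32 is a leaf — visit 32.
  Visit 24.
  At 24: go right to 20.
    20 is a leaf — visit 20.
Visit 21.
At 21: go right to 8.
  At 8: go left to 12.
    At 12: no left child.
    Visit 12.
    At 12: go right to 26.
      26 is a leaf — visit 26.
  Visit 8.
  At 8: no right child.

31 32 24 20 21 12 26 8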